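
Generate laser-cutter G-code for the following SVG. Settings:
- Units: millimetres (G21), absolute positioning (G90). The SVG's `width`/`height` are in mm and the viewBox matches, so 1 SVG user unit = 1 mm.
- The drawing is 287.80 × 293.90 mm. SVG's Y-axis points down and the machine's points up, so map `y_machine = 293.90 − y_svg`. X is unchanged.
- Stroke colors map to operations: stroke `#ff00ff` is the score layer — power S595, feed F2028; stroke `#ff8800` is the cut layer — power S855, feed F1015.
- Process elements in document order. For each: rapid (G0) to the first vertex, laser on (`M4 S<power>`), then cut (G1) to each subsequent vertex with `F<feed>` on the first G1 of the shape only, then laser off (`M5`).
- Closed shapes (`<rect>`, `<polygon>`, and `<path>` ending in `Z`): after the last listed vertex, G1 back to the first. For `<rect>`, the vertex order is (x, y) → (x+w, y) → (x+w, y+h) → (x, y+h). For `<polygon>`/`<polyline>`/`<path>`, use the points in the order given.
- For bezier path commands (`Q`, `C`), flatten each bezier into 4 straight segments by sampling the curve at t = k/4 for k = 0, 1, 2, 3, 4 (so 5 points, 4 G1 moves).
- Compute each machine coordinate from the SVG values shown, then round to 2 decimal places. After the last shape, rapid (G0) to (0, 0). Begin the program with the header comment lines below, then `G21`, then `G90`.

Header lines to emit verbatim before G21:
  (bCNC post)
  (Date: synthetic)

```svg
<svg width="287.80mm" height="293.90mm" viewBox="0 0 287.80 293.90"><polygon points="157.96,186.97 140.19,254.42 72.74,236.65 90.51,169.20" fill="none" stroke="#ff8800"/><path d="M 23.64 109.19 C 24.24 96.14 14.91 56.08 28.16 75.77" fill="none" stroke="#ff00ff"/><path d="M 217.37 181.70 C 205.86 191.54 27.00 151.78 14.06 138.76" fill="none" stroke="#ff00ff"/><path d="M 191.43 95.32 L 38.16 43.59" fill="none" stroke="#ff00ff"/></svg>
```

Since the viewBox matches the mm dimensions, user units are millimetres directly. The only transform is the Y-flip y_m = 293.90 − y_svg.

Shape 1 is a regular polygon drawn with `<polygon>`. Its stroke #ff8800 means cut at S855, F1015. After flipping Y the toolpath is (157.96,106.93) → (140.19,39.48) → (72.74,57.25) → (90.51,124.70) → (157.96,106.93), returning to the start.

Shape 2 is a cubic bezier drawn with `<path>`. Its stroke #ff00ff means score at S595, F2028. After flipping Y the toolpath is (23.64,184.71) → (22.74,198.21) → (21.16,213.70) → (21.95,223.05) → (28.16,218.13).

Shape 3 is a cubic bezier drawn with `<path>`. Its stroke #ff00ff means score at S595, F2028. After flipping Y the toolpath is (217.37,112.20) → (182.57,112.93) → (116.25,125.10) → (49.67,141.55) → (14.06,155.14).

Shape 4 is a line segment drawn with `<path>`. Its stroke #ff00ff means score at S595, F2028. After flipping Y the toolpath is (191.43,198.58) → (38.16,250.31).

(bCNC post)
(Date: synthetic)
G21
G90
G0 X157.96 Y106.93
M4 S855
G1 X140.19 Y39.48 F1015
G1 X72.74 Y57.25
G1 X90.51 Y124.70
G1 X157.96 Y106.93
M5
G0 X23.64 Y184.71
M4 S595
G1 X22.74 Y198.21 F2028
G1 X21.16 Y213.70
G1 X21.95 Y223.05
G1 X28.16 Y218.13
M5
G0 X217.37 Y112.20
M4 S595
G1 X182.57 Y112.93 F2028
G1 X116.25 Y125.10
G1 X49.67 Y141.55
G1 X14.06 Y155.14
M5
G0 X191.43 Y198.58
M4 S595
G1 X38.16 Y250.31 F2028
M5
G0 X0.00 Y0.00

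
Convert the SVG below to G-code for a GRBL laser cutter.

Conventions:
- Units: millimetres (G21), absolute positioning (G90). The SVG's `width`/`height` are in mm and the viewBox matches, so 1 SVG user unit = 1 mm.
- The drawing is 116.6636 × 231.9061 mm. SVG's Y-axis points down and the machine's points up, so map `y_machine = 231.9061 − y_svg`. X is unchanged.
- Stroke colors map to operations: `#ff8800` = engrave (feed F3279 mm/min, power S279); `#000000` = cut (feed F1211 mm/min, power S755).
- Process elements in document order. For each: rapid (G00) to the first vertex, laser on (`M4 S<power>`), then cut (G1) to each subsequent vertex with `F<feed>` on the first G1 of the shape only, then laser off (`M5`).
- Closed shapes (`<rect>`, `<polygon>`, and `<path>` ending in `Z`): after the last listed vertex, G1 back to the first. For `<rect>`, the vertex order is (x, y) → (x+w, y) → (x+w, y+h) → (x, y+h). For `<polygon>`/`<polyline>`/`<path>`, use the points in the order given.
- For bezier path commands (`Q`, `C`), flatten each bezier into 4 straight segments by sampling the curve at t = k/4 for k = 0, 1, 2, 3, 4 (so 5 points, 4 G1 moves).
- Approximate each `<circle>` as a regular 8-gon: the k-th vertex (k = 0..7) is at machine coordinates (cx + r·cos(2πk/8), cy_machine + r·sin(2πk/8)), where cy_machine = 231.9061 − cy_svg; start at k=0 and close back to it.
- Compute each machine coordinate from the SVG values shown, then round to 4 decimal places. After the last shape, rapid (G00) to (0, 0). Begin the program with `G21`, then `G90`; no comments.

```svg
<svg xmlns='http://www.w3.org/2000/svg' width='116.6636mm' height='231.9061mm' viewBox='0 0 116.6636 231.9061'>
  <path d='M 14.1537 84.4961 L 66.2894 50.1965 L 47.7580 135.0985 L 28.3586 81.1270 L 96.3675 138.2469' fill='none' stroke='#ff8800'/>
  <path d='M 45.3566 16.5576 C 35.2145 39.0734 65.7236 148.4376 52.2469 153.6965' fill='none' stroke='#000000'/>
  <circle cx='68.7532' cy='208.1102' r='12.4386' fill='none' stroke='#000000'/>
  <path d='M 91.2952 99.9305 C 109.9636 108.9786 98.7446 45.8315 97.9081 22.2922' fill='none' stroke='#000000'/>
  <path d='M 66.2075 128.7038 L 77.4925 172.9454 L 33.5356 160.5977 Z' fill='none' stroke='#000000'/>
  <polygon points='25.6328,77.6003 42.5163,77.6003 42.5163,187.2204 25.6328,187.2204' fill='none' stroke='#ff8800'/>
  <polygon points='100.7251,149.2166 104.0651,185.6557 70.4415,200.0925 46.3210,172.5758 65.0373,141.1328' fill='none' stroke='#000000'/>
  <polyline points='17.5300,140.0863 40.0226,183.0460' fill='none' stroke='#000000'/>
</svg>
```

G21
G90
G00 X14.1537 Y147.4100
M4 S279
G1 X66.2894 Y181.7096 F3279
G1 X47.7580 Y96.8076
G1 X28.3586 Y150.7791
G1 X96.3675 Y93.6592
M5
G00 X45.3566 Y215.3485
M4 S755
G1 X44.0497 Y185.1612 F1211
G1 X50.0522 Y140.3077
G1 X55.4295 Y98.6899
G1 X52.2469 Y78.2096
M5
G00 X81.1918 Y23.7959
M4 S755
G1 X77.5486 Y32.5913 F1211
G1 X68.7532 Y36.2345
G1 X59.9578 Y32.5913
G1 X56.3146 Y23.7959
G1 X59.9578 Y15.0005
G1 X68.7532 Y11.3573
G1 X77.5486 Y15.0005
G1 X81.1918 Y23.7959
M5
G00 X91.2952 Y131.9756
M4 S755
G1 X100.3218 Y136.9792 F1211
G1 X101.9160 Y158.5745
G1 X99.8530 Y186.2799
G1 X97.9081 Y209.6139
M5
G00 X66.2075 Y103.2023
M4 S755
G1 X77.4925 Y58.9607 F1211
G1 X33.5356 Y71.3084
G1 X66.2075 Y103.2023
M5
G00 X25.6328 Y154.3058
M4 S279
G1 X42.5163 Y154.3058 F3279
G1 X42.5163 Y44.6857
G1 X25.6328 Y44.6857
G1 X25.6328 Y154.3058
M5
G00 X100.7251 Y82.6895
M4 S755
G1 X104.0651 Y46.2504 F1211
G1 X70.4415 Y31.8136
G1 X46.3210 Y59.3303
G1 X65.0373 Y90.7733
G1 X100.7251 Y82.6895
M5
G00 X17.5300 Y91.8198
M4 S755
G1 X40.0226 Y48.8601 F1211
M5
G00 X0.0000 Y0.0000

Since the viewBox matches the mm dimensions, user units are millimetres directly. The only transform is the Y-flip y_m = 231.9061 − y_svg.

Shape 1 is a open polyline drawn with `<path>`. Its stroke #ff8800 means engrave at S279, F3279. After flipping Y the toolpath is (14.1537,147.4100) → (66.2894,181.7096) → (47.7580,96.8076) → (28.3586,150.7791) → (96.3675,93.6592).

Shape 2 is a cubic bezier drawn with `<path>`. Its stroke #000000 means cut at S755, F1211. After flipping Y the toolpath is (45.3566,215.3485) → (44.0497,185.1612) → (50.0522,140.3077) → (55.4295,98.6899) → (52.2469,78.2096).

Shape 3 is a circle drawn with `<circle>`. Its stroke #000000 means cut at S755, F1211. After flipping Y the toolpath is (81.1918,23.7959) → (77.5486,32.5913) → (68.7532,36.2345) → (59.9578,32.5913) → (56.3146,23.7959) → (59.9578,15.0005) → (68.7532,11.3573) → (77.5486,15.0005) → (81.1918,23.7959), returning to the start.

Shape 4 is a cubic bezier drawn with `<path>`. Its stroke #000000 means cut at S755, F1211. After flipping Y the toolpath is (91.2952,131.9756) → (100.3218,136.9792) → (101.9160,158.5745) → (99.8530,186.2799) → (97.9081,209.6139).

Shape 5 is a regular polygon drawn with `<path>`. Its stroke #000000 means cut at S755, F1211. After flipping Y the toolpath is (66.2075,103.2023) → (77.4925,58.9607) → (33.5356,71.3084) → (66.2075,103.2023), returning to the start.

Shape 6 is a rectangle drawn with `<polygon>`. Its stroke #ff8800 means engrave at S279, F3279. After flipping Y the toolpath is (25.6328,154.3058) → (42.5163,154.3058) → (42.5163,44.6857) → (25.6328,44.6857) → (25.6328,154.3058), returning to the start.

Shape 7 is a regular polygon drawn with `<polygon>`. Its stroke #000000 means cut at S755, F1211. After flipping Y the toolpath is (100.7251,82.6895) → (104.0651,46.2504) → (70.4415,31.8136) → (46.3210,59.3303) → (65.0373,90.7733) → (100.7251,82.6895), returning to the start.

Shape 8 is a line segment drawn with `<polyline>`. Its stroke #000000 means cut at S755, F1211. After flipping Y the toolpath is (17.5300,91.8198) → (40.0226,48.8601).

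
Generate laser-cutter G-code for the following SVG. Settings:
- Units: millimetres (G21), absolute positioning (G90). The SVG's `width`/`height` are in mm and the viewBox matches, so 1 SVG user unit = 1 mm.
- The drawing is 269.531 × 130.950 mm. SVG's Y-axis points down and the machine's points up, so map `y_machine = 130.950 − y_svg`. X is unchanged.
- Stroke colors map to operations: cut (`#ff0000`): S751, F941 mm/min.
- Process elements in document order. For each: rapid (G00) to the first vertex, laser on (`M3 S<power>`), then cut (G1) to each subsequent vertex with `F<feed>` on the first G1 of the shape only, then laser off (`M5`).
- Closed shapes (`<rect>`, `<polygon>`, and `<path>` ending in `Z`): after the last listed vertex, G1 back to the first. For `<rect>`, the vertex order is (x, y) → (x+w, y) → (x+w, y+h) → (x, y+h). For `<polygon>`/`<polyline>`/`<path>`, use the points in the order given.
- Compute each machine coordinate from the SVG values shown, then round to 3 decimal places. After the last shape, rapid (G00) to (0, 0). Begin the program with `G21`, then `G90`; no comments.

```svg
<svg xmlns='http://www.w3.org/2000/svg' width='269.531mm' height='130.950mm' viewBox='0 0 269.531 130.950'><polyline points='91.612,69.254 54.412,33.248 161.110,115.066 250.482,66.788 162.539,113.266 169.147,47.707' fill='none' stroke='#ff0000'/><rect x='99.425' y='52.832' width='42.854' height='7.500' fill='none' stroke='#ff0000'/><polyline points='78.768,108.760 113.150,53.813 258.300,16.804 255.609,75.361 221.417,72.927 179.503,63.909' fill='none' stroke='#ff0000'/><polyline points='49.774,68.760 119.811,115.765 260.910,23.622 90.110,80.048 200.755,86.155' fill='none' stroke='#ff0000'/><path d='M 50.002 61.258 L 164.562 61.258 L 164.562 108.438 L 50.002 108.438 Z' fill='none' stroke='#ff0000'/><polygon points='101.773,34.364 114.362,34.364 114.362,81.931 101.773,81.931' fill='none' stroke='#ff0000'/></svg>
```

1 u = 1 mm; y_m = 130.950 − y.

[1] `<polyline>` open polyline, #ff0000→cut S751 F941: (91.612,61.696) → (54.412,97.702) → (161.110,15.884) → (250.482,64.162) → (162.539,17.684) → (169.147,83.243)

[2] `<rect>` rectangle, #ff0000→cut S751 F941: (99.425,78.118) → (142.279,78.118) → (142.279,70.618) → (99.425,70.618) → (99.425,78.118) (closed)

[3] `<polyline>` open polyline, #ff0000→cut S751 F941: (78.768,22.190) → (113.150,77.137) → (258.300,114.146) → (255.609,55.589) → (221.417,58.023) → (179.503,67.041)

[4] `<polyline>` open polyline, #ff0000→cut S751 F941: (49.774,62.190) → (119.811,15.185) → (260.910,107.328) → (90.110,50.902) → (200.755,44.795)

[5] `<path>` rectangle, #ff0000→cut S751 F941: (50.002,69.692) → (164.562,69.692) → (164.562,22.512) → (50.002,22.512) → (50.002,69.692) (closed)

[6] `<polygon>` rectangle, #ff0000→cut S751 F941: (101.773,96.586) → (114.362,96.586) → (114.362,49.019) → (101.773,49.019) → (101.773,96.586) (closed)

G21
G90
G00 X91.612 Y61.696
M3 S751
G1 X54.412 Y97.702 F941
G1 X161.110 Y15.884
G1 X250.482 Y64.162
G1 X162.539 Y17.684
G1 X169.147 Y83.243
M5
G00 X99.425 Y78.118
M3 S751
G1 X142.279 Y78.118 F941
G1 X142.279 Y70.618
G1 X99.425 Y70.618
G1 X99.425 Y78.118
M5
G00 X78.768 Y22.190
M3 S751
G1 X113.150 Y77.137 F941
G1 X258.300 Y114.146
G1 X255.609 Y55.589
G1 X221.417 Y58.023
G1 X179.503 Y67.041
M5
G00 X49.774 Y62.190
M3 S751
G1 X119.811 Y15.185 F941
G1 X260.910 Y107.328
G1 X90.110 Y50.902
G1 X200.755 Y44.795
M5
G00 X50.002 Y69.692
M3 S751
G1 X164.562 Y69.692 F941
G1 X164.562 Y22.512
G1 X50.002 Y22.512
G1 X50.002 Y69.692
M5
G00 X101.773 Y96.586
M3 S751
G1 X114.362 Y96.586 F941
G1 X114.362 Y49.019
G1 X101.773 Y49.019
G1 X101.773 Y96.586
M5
G00 X0.000 Y0.000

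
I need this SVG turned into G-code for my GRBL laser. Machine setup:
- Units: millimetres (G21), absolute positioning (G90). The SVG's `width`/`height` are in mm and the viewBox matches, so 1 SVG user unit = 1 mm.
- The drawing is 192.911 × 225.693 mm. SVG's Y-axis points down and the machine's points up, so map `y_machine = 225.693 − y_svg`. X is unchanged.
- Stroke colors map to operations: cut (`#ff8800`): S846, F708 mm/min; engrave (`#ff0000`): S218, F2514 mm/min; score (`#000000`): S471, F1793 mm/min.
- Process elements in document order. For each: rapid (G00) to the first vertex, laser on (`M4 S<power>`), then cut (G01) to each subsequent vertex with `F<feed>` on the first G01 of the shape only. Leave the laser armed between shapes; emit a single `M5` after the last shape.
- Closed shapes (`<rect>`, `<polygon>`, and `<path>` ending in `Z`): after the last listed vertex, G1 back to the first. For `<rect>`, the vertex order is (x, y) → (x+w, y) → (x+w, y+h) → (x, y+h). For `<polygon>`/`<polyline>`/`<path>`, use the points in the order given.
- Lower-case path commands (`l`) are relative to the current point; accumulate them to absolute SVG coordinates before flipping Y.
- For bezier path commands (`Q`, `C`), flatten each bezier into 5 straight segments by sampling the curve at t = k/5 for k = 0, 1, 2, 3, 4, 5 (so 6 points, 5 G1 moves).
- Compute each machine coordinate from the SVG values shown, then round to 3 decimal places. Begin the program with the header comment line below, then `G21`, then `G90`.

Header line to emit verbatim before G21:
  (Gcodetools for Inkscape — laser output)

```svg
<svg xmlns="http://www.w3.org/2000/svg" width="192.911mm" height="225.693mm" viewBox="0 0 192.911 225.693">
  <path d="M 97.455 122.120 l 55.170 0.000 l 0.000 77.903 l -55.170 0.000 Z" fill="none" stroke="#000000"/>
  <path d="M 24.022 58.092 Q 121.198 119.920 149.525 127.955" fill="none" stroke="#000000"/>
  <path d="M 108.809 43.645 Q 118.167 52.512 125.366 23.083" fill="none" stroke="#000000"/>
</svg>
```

(Gcodetools for Inkscape — laser output)
G21
G90
G00 X97.455 Y103.573
M4 S471
G01 X152.625 Y103.573 F1793
G01 X152.625 Y25.670
G01 X97.455 Y25.670
G01 X97.455 Y103.573
G00 X24.022 Y167.601
M4 S471
G01 X60.138 Y145.022 F1793
G01 X90.747 Y126.745
G01 X115.848 Y112.773
G01 X135.440 Y103.104
G01 X149.525 Y97.738
G00 X108.809 Y182.048
M4 S471
G01 X112.466 Y180.033 F1793
G01 X115.950 Y181.082
G01 X119.261 Y185.194
G01 X122.400 Y192.370
G01 X125.366 Y202.610
M5

viewBox `0 0 192.911 225.693` with mm width/height → 1 unit = 1 mm. Flip: y_m = 225.693 − y_svg.

**Shape 1** — `<path>` rectangle, stroke `#000000` → score (S471, F1793). Machine vertices: (97.455,103.573) → (152.625,103.573) → (152.625,25.670) → (97.455,25.670) → (97.455,103.573). Closed: final G1 returns to the first vertex.

**Shape 2** — `<path>` quadratic bezier, stroke `#000000` → score (S471, F1793). Control points (SVG): P0=(24.022,58.092), P1=(121.198,119.920), P2=(149.525,127.955); sampled at t=k/5. Machine vertices: (24.022,167.601) → (60.138,145.022) → (90.747,126.745) → (115.848,112.773) → (135.440,103.104) → (149.525,97.738). Open path.

**Shape 3** — `<path>` quadratic bezier, stroke `#000000` → score (S471, F1793). Control points (SVG): P0=(108.809,43.645), P1=(118.167,52.512), P2=(125.366,23.083); sampled at t=k/5. Machine vertices: (108.809,182.048) → (112.466,180.033) → (115.950,181.082) → (119.261,185.194) → (122.400,192.370) → (125.366,202.610). Open path.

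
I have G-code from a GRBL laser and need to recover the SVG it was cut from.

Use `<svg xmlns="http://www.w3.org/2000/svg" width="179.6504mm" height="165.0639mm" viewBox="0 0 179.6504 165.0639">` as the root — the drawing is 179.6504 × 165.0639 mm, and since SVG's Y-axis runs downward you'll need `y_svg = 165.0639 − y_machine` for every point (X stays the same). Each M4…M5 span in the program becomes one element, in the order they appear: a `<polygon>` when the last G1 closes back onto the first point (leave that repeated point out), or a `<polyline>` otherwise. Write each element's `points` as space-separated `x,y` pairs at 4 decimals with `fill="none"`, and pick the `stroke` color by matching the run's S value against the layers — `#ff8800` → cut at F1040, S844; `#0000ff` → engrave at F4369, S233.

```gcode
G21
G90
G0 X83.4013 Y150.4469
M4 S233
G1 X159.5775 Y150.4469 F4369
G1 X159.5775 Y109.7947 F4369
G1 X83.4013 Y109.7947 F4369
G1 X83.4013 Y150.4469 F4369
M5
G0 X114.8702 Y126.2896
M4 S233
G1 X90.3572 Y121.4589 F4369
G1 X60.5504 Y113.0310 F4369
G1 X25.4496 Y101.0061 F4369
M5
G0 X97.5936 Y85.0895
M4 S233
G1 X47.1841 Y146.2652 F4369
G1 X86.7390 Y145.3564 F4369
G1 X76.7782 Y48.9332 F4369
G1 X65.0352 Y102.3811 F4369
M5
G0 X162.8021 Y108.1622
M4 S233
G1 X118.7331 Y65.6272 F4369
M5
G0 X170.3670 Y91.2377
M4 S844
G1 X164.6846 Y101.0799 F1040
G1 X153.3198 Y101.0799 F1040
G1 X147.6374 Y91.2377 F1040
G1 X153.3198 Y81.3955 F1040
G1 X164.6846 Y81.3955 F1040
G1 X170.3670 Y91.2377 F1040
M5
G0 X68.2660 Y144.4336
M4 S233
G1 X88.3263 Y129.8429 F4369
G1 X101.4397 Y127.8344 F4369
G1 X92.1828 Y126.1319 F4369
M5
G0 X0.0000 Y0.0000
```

Each laser-on run becomes one SVG element. Flip Y back into SVG space with y_svg = 165.0639 − y_machine.

Run 1: power S233 maps to stroke `#0000ff` (engrave). The run returns to its start, so emit a `<polygon>` with points (Y-flipped): 83.4013,14.6170 159.5775,14.6170 159.5775,55.2692 83.4013,55.2692.

Run 2: power S233 maps to stroke `#0000ff` (engrave). The run is open, so emit a `<polyline>` with points (Y-flipped): 114.8702,38.7743 90.3572,43.6050 60.5504,52.0329 25.4496,64.0578.

Run 3: S233 ⇒ engrave layer `#0000ff`. The run is open, so emit a `<polyline>` with points (Y-flipped): 97.5936,79.9744 47.1841,18.7987 86.7390,19.7075 76.7782,116.1307 65.0352,62.6828.

Run 4: S233 ⇒ engrave layer `#0000ff`. The run is open, so emit a `<polyline>` with points (Y-flipped): 162.8021,56.9017 118.7331,99.4367.

Run 5: S844 ⇒ cut layer `#ff8800`. The run returns to its start, so emit a `<polygon>` with points (Y-flipped): 170.3670,73.8262 164.6846,63.9840 153.3198,63.9840 147.6374,73.8262 153.3198,83.6684 164.6846,83.6684.

Run 6: S233 ⇒ engrave layer `#0000ff`. The run is open, so emit a `<polyline>` with points (Y-flipped): 68.2660,20.6303 88.3263,35.2210 101.4397,37.2295 92.1828,38.9320.

<svg xmlns="http://www.w3.org/2000/svg" width="179.6504mm" height="165.0639mm" viewBox="0 0 179.6504 165.0639">
  <polygon points="83.4013,14.6170 159.5775,14.6170 159.5775,55.2692 83.4013,55.2692" fill="none" stroke="#0000ff"/>
  <polyline points="114.8702,38.7743 90.3572,43.6050 60.5504,52.0329 25.4496,64.0578" fill="none" stroke="#0000ff"/>
  <polyline points="97.5936,79.9744 47.1841,18.7987 86.7390,19.7075 76.7782,116.1307 65.0352,62.6828" fill="none" stroke="#0000ff"/>
  <polyline points="162.8021,56.9017 118.7331,99.4367" fill="none" stroke="#0000ff"/>
  <polygon points="170.3670,73.8262 164.6846,63.9840 153.3198,63.9840 147.6374,73.8262 153.3198,83.6684 164.6846,83.6684" fill="none" stroke="#ff8800"/>
  <polyline points="68.2660,20.6303 88.3263,35.2210 101.4397,37.2295 92.1828,38.9320" fill="none" stroke="#0000ff"/>
</svg>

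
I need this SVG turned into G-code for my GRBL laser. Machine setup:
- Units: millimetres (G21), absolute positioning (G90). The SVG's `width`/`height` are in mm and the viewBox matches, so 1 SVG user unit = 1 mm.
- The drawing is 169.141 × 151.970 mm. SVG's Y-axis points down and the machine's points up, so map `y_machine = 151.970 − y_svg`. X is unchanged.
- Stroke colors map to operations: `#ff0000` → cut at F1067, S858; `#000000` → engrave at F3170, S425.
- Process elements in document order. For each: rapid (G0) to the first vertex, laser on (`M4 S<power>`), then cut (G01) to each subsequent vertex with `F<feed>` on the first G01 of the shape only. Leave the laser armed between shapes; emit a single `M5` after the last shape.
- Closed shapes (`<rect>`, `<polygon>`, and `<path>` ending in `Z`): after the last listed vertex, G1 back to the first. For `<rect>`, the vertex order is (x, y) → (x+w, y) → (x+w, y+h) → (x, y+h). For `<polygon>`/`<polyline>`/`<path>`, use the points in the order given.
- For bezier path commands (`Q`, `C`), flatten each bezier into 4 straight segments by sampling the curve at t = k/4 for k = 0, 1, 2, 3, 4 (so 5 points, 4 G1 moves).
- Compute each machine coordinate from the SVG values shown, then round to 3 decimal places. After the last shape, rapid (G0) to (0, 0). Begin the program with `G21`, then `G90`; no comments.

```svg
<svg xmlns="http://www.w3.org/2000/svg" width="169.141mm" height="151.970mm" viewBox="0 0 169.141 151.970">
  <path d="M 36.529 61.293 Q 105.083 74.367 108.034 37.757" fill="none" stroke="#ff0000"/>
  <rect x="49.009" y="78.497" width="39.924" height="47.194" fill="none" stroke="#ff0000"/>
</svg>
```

viewBox `0 0 169.141 151.970` with mm width/height → 1 unit = 1 mm. Flip: y_m = 151.970 − y_svg.

**Shape 1** — `<path>` quadratic bezier, stroke `#ff0000` → cut (S858, F1067). Control points (SVG): P0=(36.529,61.293), P1=(105.083,74.367), P2=(108.034,37.757); sampled at t=k/4. Machine vertices: (36.529,90.677) → (66.706,87.245) → (88.682,90.024) → (102.458,99.013) → (108.034,114.213). Open path.

**Shape 2** — `<rect>` rectangle, stroke `#ff0000` → cut (S858, F1067). Machine vertices: (49.009,73.473) → (88.933,73.473) → (88.933,26.279) → (49.009,26.279) → (49.009,73.473). Closed: final G1 returns to the first vertex.

G21
G90
G0 X36.529 Y90.677
M4 S858
G01 X66.706 Y87.245 F1067
G01 X88.682 Y90.024
G01 X102.458 Y99.013
G01 X108.034 Y114.213
G0 X49.009 Y73.473
M4 S858
G01 X88.933 Y73.473 F1067
G01 X88.933 Y26.279
G01 X49.009 Y26.279
G01 X49.009 Y73.473
M5
G0 X0.000 Y0.000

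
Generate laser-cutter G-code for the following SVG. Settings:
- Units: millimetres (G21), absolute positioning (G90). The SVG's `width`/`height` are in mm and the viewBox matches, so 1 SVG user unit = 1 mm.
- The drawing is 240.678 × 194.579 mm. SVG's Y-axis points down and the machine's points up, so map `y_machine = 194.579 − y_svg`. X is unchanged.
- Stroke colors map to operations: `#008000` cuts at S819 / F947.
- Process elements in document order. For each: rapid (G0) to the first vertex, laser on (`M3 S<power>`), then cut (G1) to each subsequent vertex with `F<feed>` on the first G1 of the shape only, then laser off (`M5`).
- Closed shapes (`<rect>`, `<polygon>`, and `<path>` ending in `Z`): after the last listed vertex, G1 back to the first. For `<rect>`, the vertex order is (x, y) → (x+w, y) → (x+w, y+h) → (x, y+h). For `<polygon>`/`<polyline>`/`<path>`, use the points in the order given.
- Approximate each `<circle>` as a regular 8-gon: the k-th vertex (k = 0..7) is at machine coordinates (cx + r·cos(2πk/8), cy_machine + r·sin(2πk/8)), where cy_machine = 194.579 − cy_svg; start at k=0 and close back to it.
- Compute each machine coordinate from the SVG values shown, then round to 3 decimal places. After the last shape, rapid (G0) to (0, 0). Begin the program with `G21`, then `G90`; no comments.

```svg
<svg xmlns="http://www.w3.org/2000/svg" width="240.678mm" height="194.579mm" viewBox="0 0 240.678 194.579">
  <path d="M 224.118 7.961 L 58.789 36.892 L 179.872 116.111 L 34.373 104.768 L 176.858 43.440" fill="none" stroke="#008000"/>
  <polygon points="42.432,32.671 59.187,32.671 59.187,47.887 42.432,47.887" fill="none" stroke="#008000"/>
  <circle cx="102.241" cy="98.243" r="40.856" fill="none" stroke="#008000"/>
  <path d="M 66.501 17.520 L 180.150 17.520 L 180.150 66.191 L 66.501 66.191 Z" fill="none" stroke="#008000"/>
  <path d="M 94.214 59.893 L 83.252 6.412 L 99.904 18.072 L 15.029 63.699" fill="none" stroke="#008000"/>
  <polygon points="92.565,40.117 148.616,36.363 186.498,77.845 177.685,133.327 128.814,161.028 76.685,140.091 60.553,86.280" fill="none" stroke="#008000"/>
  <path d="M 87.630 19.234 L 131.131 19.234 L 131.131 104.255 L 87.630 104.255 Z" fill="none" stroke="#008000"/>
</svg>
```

G21
G90
G0 X224.118 Y186.618
M3 S819
G1 X58.789 Y157.687 F947
G1 X179.872 Y78.468
G1 X34.373 Y89.811
G1 X176.858 Y151.139
M5
G0 X42.432 Y161.908
M3 S819
G1 X59.187 Y161.908 F947
G1 X59.187 Y146.692
G1 X42.432 Y146.692
G1 X42.432 Y161.908
M5
G0 X143.097 Y96.336
M3 S819
G1 X131.131 Y125.226 F947
G1 X102.241 Y137.192
G1 X73.351 Y125.226
G1 X61.385 Y96.336
G1 X73.351 Y67.446
G1 X102.241 Y55.480
G1 X131.131 Y67.446
G1 X143.097 Y96.336
M5
G0 X66.501 Y177.059
M3 S819
G1 X180.150 Y177.059 F947
G1 X180.150 Y128.388
G1 X66.501 Y128.388
G1 X66.501 Y177.059
M5
G0 X94.214 Y134.686
M3 S819
G1 X83.252 Y188.167 F947
G1 X99.904 Y176.507
G1 X15.029 Y130.880
M5
G0 X92.565 Y154.462
M3 S819
G1 X148.616 Y158.216 F947
G1 X186.498 Y116.734
G1 X177.685 Y61.252
G1 X128.814 Y33.551
G1 X76.685 Y54.488
G1 X60.553 Y108.299
G1 X92.565 Y154.462
M5
G0 X87.630 Y175.345
M3 S819
G1 X131.131 Y175.345 F947
G1 X131.131 Y90.324
G1 X87.630 Y90.324
G1 X87.630 Y175.345
M5
G0 X0.000 Y0.000

Since the viewBox matches the mm dimensions, user units are millimetres directly. The only transform is the Y-flip y_m = 194.579 − y_svg.

Shape 1 is a open polyline drawn with `<path>`. Its stroke #008000 means cut at S819, F947. After flipping Y the toolpath is (224.118,186.618) → (58.789,157.687) → (179.872,78.468) → (34.373,89.811) → (176.858,151.139).

Shape 2 is a rectangle drawn with `<polygon>`. Its stroke #008000 means cut at S819, F947. After flipping Y the toolpath is (42.432,161.908) → (59.187,161.908) → (59.187,146.692) → (42.432,146.692) → (42.432,161.908), returning to the start.

Shape 3 is a circle drawn with `<circle>`. Its stroke #008000 means cut at S819, F947. After flipping Y the toolpath is (143.097,96.336) → (131.131,125.226) → (102.241,137.192) → (73.351,125.226) → (61.385,96.336) → (73.351,67.446) → (102.241,55.480) → (131.131,67.446) → (143.097,96.336), returning to the start.

Shape 4 is a rectangle drawn with `<path>`. Its stroke #008000 means cut at S819, F947. After flipping Y the toolpath is (66.501,177.059) → (180.150,177.059) → (180.150,128.388) → (66.501,128.388) → (66.501,177.059), returning to the start.

Shape 5 is a open polyline drawn with `<path>`. Its stroke #008000 means cut at S819, F947. After flipping Y the toolpath is (94.214,134.686) → (83.252,188.167) → (99.904,176.507) → (15.029,130.880).

Shape 6 is a regular polygon drawn with `<polygon>`. Its stroke #008000 means cut at S819, F947. After flipping Y the toolpath is (92.565,154.462) → (148.616,158.216) → (186.498,116.734) → (177.685,61.252) → (128.814,33.551) → (76.685,54.488) → (60.553,108.299) → (92.565,154.462), returning to the start.

Shape 7 is a rectangle drawn with `<path>`. Its stroke #008000 means cut at S819, F947. After flipping Y the toolpath is (87.630,175.345) → (131.131,175.345) → (131.131,90.324) → (87.630,90.324) → (87.630,175.345), returning to the start.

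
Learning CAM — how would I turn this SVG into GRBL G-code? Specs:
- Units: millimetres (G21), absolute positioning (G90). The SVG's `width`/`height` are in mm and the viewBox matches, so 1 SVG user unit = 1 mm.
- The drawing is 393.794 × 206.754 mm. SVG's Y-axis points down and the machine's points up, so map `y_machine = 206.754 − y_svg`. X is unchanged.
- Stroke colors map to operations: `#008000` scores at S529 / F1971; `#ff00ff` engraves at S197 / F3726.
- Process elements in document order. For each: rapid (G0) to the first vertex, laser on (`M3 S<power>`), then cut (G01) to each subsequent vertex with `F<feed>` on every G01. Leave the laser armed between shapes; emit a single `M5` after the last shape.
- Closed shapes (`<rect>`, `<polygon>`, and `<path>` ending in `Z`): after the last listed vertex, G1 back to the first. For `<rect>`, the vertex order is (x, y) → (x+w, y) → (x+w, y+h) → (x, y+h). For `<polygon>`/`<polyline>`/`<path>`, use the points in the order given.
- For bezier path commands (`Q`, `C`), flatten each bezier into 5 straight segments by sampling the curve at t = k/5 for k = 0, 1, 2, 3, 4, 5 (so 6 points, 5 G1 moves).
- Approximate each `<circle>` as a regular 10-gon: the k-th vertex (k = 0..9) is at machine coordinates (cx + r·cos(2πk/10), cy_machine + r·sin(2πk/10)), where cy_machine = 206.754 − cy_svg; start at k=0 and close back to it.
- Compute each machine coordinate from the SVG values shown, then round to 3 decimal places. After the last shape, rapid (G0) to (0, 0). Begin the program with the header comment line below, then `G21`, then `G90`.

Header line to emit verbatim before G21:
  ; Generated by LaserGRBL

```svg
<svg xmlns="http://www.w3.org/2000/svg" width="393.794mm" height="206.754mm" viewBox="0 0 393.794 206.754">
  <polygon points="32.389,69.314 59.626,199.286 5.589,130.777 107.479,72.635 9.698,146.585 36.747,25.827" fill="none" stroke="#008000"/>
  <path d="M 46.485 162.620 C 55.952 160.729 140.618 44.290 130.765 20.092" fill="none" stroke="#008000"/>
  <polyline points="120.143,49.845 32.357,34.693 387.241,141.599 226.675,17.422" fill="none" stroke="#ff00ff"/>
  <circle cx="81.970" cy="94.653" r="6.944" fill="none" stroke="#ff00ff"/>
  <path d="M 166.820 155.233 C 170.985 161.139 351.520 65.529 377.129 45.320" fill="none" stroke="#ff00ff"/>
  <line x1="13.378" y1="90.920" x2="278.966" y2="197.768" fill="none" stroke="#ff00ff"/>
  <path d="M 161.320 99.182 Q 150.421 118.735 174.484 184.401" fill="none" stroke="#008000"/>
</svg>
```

; Generated by LaserGRBL
G21
G90
G0 X32.389 Y137.440
M3 S529
G01 X59.626 Y7.468 F1971
G01 X5.589 Y75.977 F1971
G01 X107.479 Y134.119 F1971
G01 X9.698 Y60.169 F1971
G01 X36.747 Y180.927 F1971
G01 X32.389 Y137.440 F1971
G0 X46.485 Y44.134
M3 S529
G01 X59.831 Y57.360 F1971
G01 X83.079 Y88.152 F1971
G01 X108.081 Y126.583 F1971
G01 X126.692 Y162.729 F1971
G01 X130.765 Y186.662 F1971
G0 X120.143 Y156.909
M3 S197
G01 X32.357 Y172.061 F3726
G01 X387.241 Y65.155 F3726
G01 X226.675 Y189.332 F3726
G0 X88.914 Y112.101
M3 S197
G01 X87.588 Y116.183 F3726
G01 X84.116 Y118.705 F3726
G01 X79.824 Y118.705 F3726
G01 X76.352 Y116.183 F3726
G01 X75.026 Y112.101 F3726
G01 X76.352 Y108.019 F3726
G01 X79.824 Y105.497 F3726
G01 X84.116 Y105.497 F3726
G01 X87.588 Y108.019 F3726
G01 X88.914 Y112.101 F3726
G0 X166.820 Y51.521
M3 S197
G01 X187.833 Y58.744 F3726
G01 X235.273 Y81.839 F3726
G01 X293.237 Y112.313 F3726
G01 X345.823 Y141.676 F3726
G01 X377.129 Y161.434 F3726
G0 X13.378 Y115.834
M3 S197
G01 X278.966 Y8.986 F3726
G0 X161.320 Y107.572
M3 S529
G01 X158.359 Y97.906 F1971
G01 X158.195 Y84.552 F1971
G01 X160.828 Y67.508 F1971
G01 X166.257 Y46.775 F1971
G01 X174.484 Y22.353 F1971
M5
G0 X0.000 Y0.000

viewBox `0 0 393.794 206.754` with mm width/height → 1 unit = 1 mm. Flip: y_m = 206.754 − y_svg.

**Shape 1** — `<polygon>` closed polygon, stroke `#008000` → score (S529, F1971). Machine vertices: (32.389,137.440) → (59.626,7.468) → (5.589,75.977) → (107.479,134.119) → (9.698,60.169) → (36.747,180.927) → (32.389,137.440). Closed: final G1 returns to the first vertex.

**Shape 2** — `<path>` cubic bezier, stroke `#008000` → score (S529, F1971). Control points (SVG): P0=(46.485,162.620), P1=(55.952,160.729), P2=(140.618,44.290), P3=(130.765,20.092); sampled at t=k/5. Machine vertices: (46.485,44.134) → (59.831,57.360) → (83.079,88.152) → (108.081,126.583) → (126.692,162.729) → (130.765,186.662). Open path.

**Shape 3** — `<polyline>` open polyline, stroke `#ff00ff` → engrave (S197, F3726). Machine vertices: (120.143,156.909) → (32.357,172.061) → (387.241,65.155) → (226.675,189.332). Open path.

**Shape 4** — `<circle>` circle, stroke `#ff00ff` → engrave (S197, F3726). Machine vertices: (88.914,112.101) → (87.588,116.183) → (84.116,118.705) → (79.824,118.705) → (76.352,116.183) → (75.026,112.101) → (76.352,108.019) → (79.824,105.497) → (84.116,105.497) → (87.588,108.019) → (88.914,112.101). Closed: final G1 returns to the first vertex.

**Shape 5** — `<path>` cubic bezier, stroke `#ff00ff` → engrave (S197, F3726). Control points (SVG): P0=(166.820,155.233), P1=(170.985,161.139), P2=(351.520,65.529), P3=(377.129,45.320); sampled at t=k/5. Machine vertices: (166.820,51.521) → (187.833,58.744) → (235.273,81.839) → (293.237,112.313) → (345.823,141.676) → (377.129,161.434). Open path.

**Shape 6** — `<line>` line segment, stroke `#ff00ff` → engrave (S197, F3726). Machine vertices: (13.378,115.834) → (278.966,8.986). Open path.

**Shape 7** — `<path>` quadratic bezier, stroke `#008000` → score (S529, F1971). Control points (SVG): P0=(161.320,99.182), P1=(150.421,118.735), P2=(174.484,184.401); sampled at t=k/5. Machine vertices: (161.320,107.572) → (158.359,97.906) → (158.195,84.552) → (160.828,67.508) → (166.257,46.775) → (174.484,22.353). Open path.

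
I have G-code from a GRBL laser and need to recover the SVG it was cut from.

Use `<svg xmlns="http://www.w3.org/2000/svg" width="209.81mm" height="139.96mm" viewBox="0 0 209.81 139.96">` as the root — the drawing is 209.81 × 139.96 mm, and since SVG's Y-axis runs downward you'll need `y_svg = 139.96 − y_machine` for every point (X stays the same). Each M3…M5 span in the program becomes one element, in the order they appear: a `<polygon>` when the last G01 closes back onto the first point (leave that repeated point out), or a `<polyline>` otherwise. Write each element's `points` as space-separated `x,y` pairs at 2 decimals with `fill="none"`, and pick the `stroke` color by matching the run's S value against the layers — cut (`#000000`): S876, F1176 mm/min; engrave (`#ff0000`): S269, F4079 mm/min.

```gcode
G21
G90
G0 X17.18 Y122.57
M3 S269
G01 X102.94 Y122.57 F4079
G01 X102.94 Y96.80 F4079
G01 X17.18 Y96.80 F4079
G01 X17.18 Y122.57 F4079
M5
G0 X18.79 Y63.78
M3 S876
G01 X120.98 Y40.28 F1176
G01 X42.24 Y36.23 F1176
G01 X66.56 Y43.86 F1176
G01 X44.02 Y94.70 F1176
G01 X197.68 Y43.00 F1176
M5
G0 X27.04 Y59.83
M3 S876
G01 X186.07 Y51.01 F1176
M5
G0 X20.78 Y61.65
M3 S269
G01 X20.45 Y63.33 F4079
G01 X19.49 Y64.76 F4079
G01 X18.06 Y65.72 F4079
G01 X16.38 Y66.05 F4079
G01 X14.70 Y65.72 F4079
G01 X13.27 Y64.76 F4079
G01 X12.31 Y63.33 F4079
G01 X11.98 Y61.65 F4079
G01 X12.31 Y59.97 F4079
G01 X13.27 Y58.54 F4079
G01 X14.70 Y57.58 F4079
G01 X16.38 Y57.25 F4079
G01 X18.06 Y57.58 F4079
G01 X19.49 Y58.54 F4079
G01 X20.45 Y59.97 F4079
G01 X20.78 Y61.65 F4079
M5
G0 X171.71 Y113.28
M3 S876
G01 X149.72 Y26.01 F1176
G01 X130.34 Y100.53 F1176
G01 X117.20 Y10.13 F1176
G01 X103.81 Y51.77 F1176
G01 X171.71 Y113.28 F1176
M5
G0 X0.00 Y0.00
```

<svg xmlns="http://www.w3.org/2000/svg" width="209.81mm" height="139.96mm" viewBox="0 0 209.81 139.96">
  <polygon points="17.18,17.39 102.94,17.39 102.94,43.16 17.18,43.16" fill="none" stroke="#ff0000"/>
  <polyline points="18.79,76.18 120.98,99.68 42.24,103.73 66.56,96.10 44.02,45.26 197.68,96.96" fill="none" stroke="#000000"/>
  <polyline points="27.04,80.13 186.07,88.95" fill="none" stroke="#000000"/>
  <polygon points="20.78,78.31 20.45,76.63 19.49,75.20 18.06,74.24 16.38,73.91 14.70,74.24 13.27,75.20 12.31,76.63 11.98,78.31 12.31,79.99 13.27,81.42 14.70,82.38 16.38,82.71 18.06,82.38 19.49,81.42 20.45,79.99" fill="none" stroke="#ff0000"/>
  <polygon points="171.71,26.68 149.72,113.95 130.34,39.43 117.20,129.83 103.81,88.19" fill="none" stroke="#000000"/>
</svg>

y_svg = 139.96 − y_m.

[1] S269→`#ff0000` (engrave); closed run; points: 17.18,17.39 102.94,17.39 102.94,43.16 17.18,43.16

[2] S876→`#000000` (cut); open run; points: 18.79,76.18 120.98,99.68 42.24,103.73 66.56,96.10 44.02,45.26 197.68,96.96

[3] S876→`#000000` (cut); open run; points: 27.04,80.13 186.07,88.95

[4] S269→`#ff0000` (engrave); closed run; points: 20.78,78.31 20.45,76.63 19.49,75.20 18.06,74.24 16.38,73.91 14.70,74.24 13.27,75.20 12.31,76.63 11.98,78.31 12.31,79.99 13.27,81.42 14.70,82.38 16.38,82.71 18.06,82.38 19.49,81.42 20.45,79.99

[5] S876→`#000000` (cut); closed run; points: 171.71,26.68 149.72,113.95 130.34,39.43 117.20,129.83 103.81,88.19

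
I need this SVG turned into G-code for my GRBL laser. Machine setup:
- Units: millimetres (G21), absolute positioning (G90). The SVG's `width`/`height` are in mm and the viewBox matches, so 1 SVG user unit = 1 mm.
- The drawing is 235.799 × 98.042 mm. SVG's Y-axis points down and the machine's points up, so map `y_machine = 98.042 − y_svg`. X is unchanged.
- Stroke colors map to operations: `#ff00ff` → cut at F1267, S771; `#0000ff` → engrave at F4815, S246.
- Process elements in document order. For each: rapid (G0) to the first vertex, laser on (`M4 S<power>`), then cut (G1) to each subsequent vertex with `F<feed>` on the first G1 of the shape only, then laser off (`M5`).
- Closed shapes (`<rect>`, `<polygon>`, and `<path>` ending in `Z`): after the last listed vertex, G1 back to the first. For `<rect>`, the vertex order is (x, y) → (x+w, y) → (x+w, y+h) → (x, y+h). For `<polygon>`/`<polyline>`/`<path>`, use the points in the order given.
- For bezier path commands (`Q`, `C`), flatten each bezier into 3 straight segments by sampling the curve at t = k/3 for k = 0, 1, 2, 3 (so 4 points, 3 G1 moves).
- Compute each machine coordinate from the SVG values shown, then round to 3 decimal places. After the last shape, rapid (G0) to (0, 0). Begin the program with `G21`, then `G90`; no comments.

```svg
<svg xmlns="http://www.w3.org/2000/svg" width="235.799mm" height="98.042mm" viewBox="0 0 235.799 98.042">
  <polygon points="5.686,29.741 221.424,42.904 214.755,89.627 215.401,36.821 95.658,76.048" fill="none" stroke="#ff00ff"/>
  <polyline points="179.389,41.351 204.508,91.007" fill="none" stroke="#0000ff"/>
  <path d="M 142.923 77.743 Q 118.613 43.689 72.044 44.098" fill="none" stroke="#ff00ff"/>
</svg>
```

Since the viewBox matches the mm dimensions, user units are millimetres directly. The only transform is the Y-flip y_m = 98.042 − y_svg.

Shape 1 is a closed polygon drawn with `<polygon>`. Its stroke #ff00ff means cut at S771, F1267. After flipping Y the toolpath is (5.686,68.301) → (221.424,55.138) → (214.755,8.415) → (215.401,61.221) → (95.658,21.994) → (5.686,68.301), returning to the start.

Shape 2 is a line segment drawn with `<polyline>`. Its stroke #0000ff means engrave at S246, F4815. After flipping Y the toolpath is (179.389,56.691) → (204.508,7.035).

Shape 3 is a quadratic bezier drawn with `<path>`. Its stroke #ff00ff means cut at S771, F1267. After flipping Y the toolpath is (142.923,20.299) → (124.243,39.172) → (100.617,50.387) → (72.044,53.944).

G21
G90
G0 X5.686 Y68.301
M4 S771
G1 X221.424 Y55.138 F1267
G1 X214.755 Y8.415
G1 X215.401 Y61.221
G1 X95.658 Y21.994
G1 X5.686 Y68.301
M5
G0 X179.389 Y56.691
M4 S246
G1 X204.508 Y7.035 F4815
M5
G0 X142.923 Y20.299
M4 S771
G1 X124.243 Y39.172 F1267
G1 X100.617 Y50.387
G1 X72.044 Y53.944
M5
G0 X0.000 Y0.000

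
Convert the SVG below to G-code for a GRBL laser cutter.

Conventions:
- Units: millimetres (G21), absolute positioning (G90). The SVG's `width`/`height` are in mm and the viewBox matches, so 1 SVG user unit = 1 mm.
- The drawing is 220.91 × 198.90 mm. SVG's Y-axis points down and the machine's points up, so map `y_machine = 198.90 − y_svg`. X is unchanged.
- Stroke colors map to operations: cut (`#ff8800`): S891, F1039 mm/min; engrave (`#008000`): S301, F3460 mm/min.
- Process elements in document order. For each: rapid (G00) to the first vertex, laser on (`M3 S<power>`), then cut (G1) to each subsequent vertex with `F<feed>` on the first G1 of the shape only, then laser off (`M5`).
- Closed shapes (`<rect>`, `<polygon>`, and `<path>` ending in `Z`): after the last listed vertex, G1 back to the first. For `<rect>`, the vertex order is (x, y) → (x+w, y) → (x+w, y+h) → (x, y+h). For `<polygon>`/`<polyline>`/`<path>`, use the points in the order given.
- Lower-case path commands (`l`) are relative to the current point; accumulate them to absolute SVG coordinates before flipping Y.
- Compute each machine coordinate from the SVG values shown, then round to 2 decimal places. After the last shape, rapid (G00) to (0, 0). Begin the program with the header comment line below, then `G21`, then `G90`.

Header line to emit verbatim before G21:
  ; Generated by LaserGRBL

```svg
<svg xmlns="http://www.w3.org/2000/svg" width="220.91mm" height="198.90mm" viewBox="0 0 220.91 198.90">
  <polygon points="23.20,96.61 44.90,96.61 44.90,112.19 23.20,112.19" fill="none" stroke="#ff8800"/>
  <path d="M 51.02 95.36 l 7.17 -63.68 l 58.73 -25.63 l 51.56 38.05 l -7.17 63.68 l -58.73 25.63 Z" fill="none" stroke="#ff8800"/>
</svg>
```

; Generated by LaserGRBL
G21
G90
G00 X23.20 Y102.29
M3 S891
G1 X44.90 Y102.29 F1039
G1 X44.90 Y86.71
G1 X23.20 Y86.71
G1 X23.20 Y102.29
M5
G00 X51.02 Y103.54
M3 S891
G1 X58.19 Y167.22 F1039
G1 X116.92 Y192.85
G1 X168.48 Y154.80
G1 X161.31 Y91.12
G1 X102.58 Y65.49
G1 X51.02 Y103.54
M5
G00 X0.00 Y0.00

Since the viewBox matches the mm dimensions, user units are millimetres directly. The only transform is the Y-flip y_m = 198.90 − y_svg.

Shape 1 is a rectangle drawn with `<polygon>`. Its stroke #ff8800 means cut at S891, F1039. After flipping Y the toolpath is (23.20,102.29) → (44.90,102.29) → (44.90,86.71) → (23.20,86.71) → (23.20,102.29), returning to the start.

Shape 2 is a regular polygon drawn with `<path>`. Its stroke #ff8800 means cut at S891, F1039. After flipping Y the toolpath is (51.02,103.54) → (58.19,167.22) → (116.92,192.85) → (168.48,154.80) → (161.31,91.12) → (102.58,65.49) → (51.02,103.54), returning to the start.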